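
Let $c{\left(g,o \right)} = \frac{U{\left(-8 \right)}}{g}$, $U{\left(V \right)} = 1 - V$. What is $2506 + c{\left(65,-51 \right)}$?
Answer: $\frac{162899}{65} \approx 2506.1$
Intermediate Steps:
$c{\left(g,o \right)} = \frac{9}{g}$ ($c{\left(g,o \right)} = \frac{1 - -8}{g} = \frac{1 + 8}{g} = \frac{9}{g}$)
$2506 + c{\left(65,-51 \right)} = 2506 + \frac{9}{65} = \frac{162899}{65}$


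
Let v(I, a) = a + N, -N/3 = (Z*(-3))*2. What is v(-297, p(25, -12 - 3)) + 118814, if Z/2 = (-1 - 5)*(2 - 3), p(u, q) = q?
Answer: 119015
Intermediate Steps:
Z = 12 (Z = 2*((-1 - 5)*(2 - 3)) = 2*(-6*(-1)) = 2*6 = 12)
N = 216 (N = -3*12*(-3)*2 = -(-108)*2 = -3*(-72) = 216)
v(I, a) = 216 + a (v(I, a) = a + 216 = 216 + a)
v(-297, p(25, -12 - 3)) + 118814 = (216 + (-12 - 3)) + 118814 = (216 - 15) + 118814 = 201 + 118814 = 119015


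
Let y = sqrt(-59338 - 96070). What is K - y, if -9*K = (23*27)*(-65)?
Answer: 4485 - 4*I*sqrt(9713) ≈ 4485.0 - 394.22*I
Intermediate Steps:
K = 4485 (K = -23*27*(-65)/9 = -69*(-65) = -1/9*(-40365) = 4485)
y = 4*I*sqrt(9713) (y = sqrt(-155408) = 4*I*sqrt(9713) ≈ 394.22*I)
K - y = 4485 - 4*I*sqrt(9713)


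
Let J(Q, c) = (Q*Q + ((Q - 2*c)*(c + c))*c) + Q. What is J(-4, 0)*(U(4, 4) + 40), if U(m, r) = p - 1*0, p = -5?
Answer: 420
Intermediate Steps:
J(Q, c) = Q + Q² + 2*c²*(Q - 2*c) (J(Q, c) = (Q² + ((Q - 2*c)*(2*c))*c) + Q = (Q² + (2*c*(Q - 2*c))*c) + Q = (Q² + 2*c²*(Q - 2*c)) + Q = Q + Q² + 2*c²*(Q - 2*c))
U(m, r) = -5 (U(m, r) = -5 - 1*0 = -5 + 0 = -5)
J(-4, 0)*(U(4, 4) + 40) = (-4 + (-4)² - 4*0³ + 2*(-4)*0²)*(-5 + 40) = (-4 + 16 - 4*0 + 2*(-4)*0)*35 = (-4 + 16 + 0 + 0)*35 = 12*35 = 420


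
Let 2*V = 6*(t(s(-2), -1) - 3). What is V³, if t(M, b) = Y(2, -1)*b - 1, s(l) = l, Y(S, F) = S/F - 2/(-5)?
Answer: -46656/125 ≈ -373.25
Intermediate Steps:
Y(S, F) = ⅖ + S/F (Y(S, F) = S/F - 2*(-⅕) = S/F + ⅖ = ⅖ + S/F)
t(M, b) = -1 - 8*b/5 (t(M, b) = (⅖ + 2/(-1))*b - 1 = (⅖ + 2*(-1))*b - 1 = (⅖ - 2)*b - 1 = -8*b/5 - 1 = -1 - 8*b/5)
V = -36/5 (V = (6*((-1 - 8/5*(-1)) - 3))/2 = (6*((-1 + 8/5) - 3))/2 = (6*(⅗ - 3))/2 = (6*(-12/5))/2 = (½)*(-72/5) = -36/5 ≈ -7.2000)
V³ = (-36/5)³ = -46656/125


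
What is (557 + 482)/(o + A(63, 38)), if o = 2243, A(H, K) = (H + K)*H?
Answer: 1039/8606 ≈ 0.12073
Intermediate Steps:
A(H, K) = H*(H + K)
(557 + 482)/(o + A(63, 38)) = (557 + 482)/(2243 + 63*(63 + 38)) = 1039/(2243 + 63*101) = 1039/(2243 + 6363) = 1039/8606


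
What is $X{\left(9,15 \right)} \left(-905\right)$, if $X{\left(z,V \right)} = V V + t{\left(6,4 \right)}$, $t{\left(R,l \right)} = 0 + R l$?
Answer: $-225345$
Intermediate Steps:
$t{\left(R,l \right)} = R l$
$X{\left(z,V \right)} = 24 + V^{2}$ ($X{\left(z,V \right)} = V V + 6 \cdot 4 = V^{2} + 24 = 24 + V^{2}$)
$X{\left(9,15 \right)} \left(-905\right) = \left(24 + 15^{2}\right) \left(-905\right) = \left(24 + 225\right) \left(-905\right) = 249 \left(-905\right) = -225345$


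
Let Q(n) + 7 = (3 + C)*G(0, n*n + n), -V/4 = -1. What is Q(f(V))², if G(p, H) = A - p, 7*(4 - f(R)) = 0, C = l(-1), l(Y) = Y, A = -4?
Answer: 225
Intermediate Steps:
V = 4 (V = -4*(-1) = 4)
C = -1
f(R) = 4 (f(R) = 4 - ⅐*0 = 4 + 0 = 4)
G(p, H) = -4 - p
Q(n) = -15 (Q(n) = -7 + (3 - 1)*(-4 - 1*0) = -7 + 2*(-4 + 0) = -7 + 2*(-4) = -7 - 8 = -15)
Q(f(V))² = (-15)² = 225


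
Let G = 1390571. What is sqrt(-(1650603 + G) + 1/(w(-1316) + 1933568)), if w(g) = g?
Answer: 11*I*sqrt(23459753161110441)/966126 ≈ 1743.9*I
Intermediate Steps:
sqrt(-(1650603 + G) + 1/(w(-1316) + 1933568)) = sqrt(-(1650603 + 1390571) + 1/(-1316 + 1933568)) = sqrt(-1*3041174 + 1/1932252) = sqrt(-3041174 + 1/1932252) = sqrt(-5876314543847/1932252) = 11*I*sqrt(23459753161110441)/966126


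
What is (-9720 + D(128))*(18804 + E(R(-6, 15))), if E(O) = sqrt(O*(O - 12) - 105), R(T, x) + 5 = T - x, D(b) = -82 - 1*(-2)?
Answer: -184279200 - 9800*sqrt(883) ≈ -1.8457e+8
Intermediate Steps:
D(b) = -80 (D(b) = -82 + 2 = -80)
R(T, x) = -5 + T - x (R(T, x) = -5 + (T - x) = -5 + T - x)
E(O) = sqrt(-105 + O*(-12 + O)) (E(O) = sqrt(O*(-12 + O) - 105) = sqrt(-105 + O*(-12 + O)))
(-9720 + D(128))*(18804 + E(R(-6, 15))) = (-9720 - 80)*(18804 + sqrt(-105 + (-5 - 6 - 1*15)**2 - 12*(-5 - 6 - 1*15))) = -9800*(18804 + sqrt(-105 + (-5 - 6 - 15)**2 - 12*(-5 - 6 - 15))) = -9800*(18804 + sqrt(-105 + (-26)**2 - 12*(-26))) = -9800*(18804 + sqrt(-105 + 676 + 312)) = -9800*(18804 + sqrt(883)) = -184279200 - 9800*sqrt(883)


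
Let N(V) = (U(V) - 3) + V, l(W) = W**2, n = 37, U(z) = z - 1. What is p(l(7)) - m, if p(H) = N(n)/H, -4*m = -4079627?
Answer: -28557349/28 ≈ -1.0199e+6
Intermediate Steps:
m = 4079627/4 (m = -1/4*(-4079627) = 4079627/4 ≈ 1.0199e+6)
U(z) = -1 + z
N(V) = -4 + 2*V (N(V) = ((-1 + V) - 3) + V = (-4 + V) + V = -4 + 2*V)
p(H) = 70/H (p(H) = (-4 + 2*37)/H = (-4 + 74)/H = 70/H)
p(l(7)) - m = 70/(7**2) - 1*4079627/4 = 70/49 - 4079627/4 = 70*(1/49) - 4079627/4 = 10/7 - 4079627/4 = -28557349/28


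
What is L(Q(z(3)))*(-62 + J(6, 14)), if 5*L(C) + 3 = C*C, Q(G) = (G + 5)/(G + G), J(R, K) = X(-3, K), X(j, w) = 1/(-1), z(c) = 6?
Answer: 2177/80 ≈ 27.212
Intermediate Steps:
X(j, w) = -1
J(R, K) = -1
Q(G) = (5 + G)/(2*G) (Q(G) = (5 + G)/((2*G)) = (5 + G)*(1/(2*G)) = (5 + G)/(2*G))
L(C) = -⅗ + C²/5 (L(C) = -⅗ + (C*C)/5 = -⅗ + C²/5)
L(Q(z(3)))*(-62 + J(6, 14)) = (-⅗ + ((½)*(5 + 6)/6)²/5)*(-62 - 1) = (-⅗ + ((½)*(⅙)*11)²/5)*(-63) = (-⅗ + (11/12)²/5)*(-63) = (-⅗ + (⅕)*(121/144))*(-63) = (-⅗ + 121/720)*(-63) = -311/720*(-63) = 2177/80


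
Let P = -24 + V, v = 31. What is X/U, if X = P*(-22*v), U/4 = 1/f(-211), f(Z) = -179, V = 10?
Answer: -427273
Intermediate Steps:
U = -4/179 (U = 4/(-179) = 4*(-1/179) = -4/179 ≈ -0.022346)
P = -14 (P = -24 + 10 = -14)
X = 9548 (X = -(-308)*31 = -14*(-682) = 9548)
X/U = 9548/(-4/179) = 9548*(-179/4) = -427273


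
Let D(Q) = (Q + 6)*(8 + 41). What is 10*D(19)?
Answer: 12250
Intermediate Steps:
D(Q) = 294 + 49*Q (D(Q) = (6 + Q)*49 = 294 + 49*Q)
10*D(19) = 10*(294 + 49*19) = 10*(294 + 931) = 10*1225 = 12250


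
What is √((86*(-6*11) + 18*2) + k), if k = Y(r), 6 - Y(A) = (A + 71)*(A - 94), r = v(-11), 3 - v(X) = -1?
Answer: 6*√31 ≈ 33.407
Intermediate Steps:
v(X) = 4 (v(X) = 3 - 1*(-1) = 3 + 1 = 4)
r = 4
Y(A) = 6 - (-94 + A)*(71 + A) (Y(A) = 6 - (A + 71)*(A - 94) = 6 - (71 + A)*(-94 + A) = 6 - (-94 + A)*(71 + A))
k = 6756 (k = 6680 - 1*4² + 23*4 = 6680 - 1*16 + 92 = 6680 - 16 + 92 = 6756)
√((86*(-6*11) + 18*2) + k) = √((86*(-6*11) + 18*2) + 6756) = √((86*(-66) + 36) + 6756) = √((-5676 + 36) + 6756) = √(-5640 + 6756) = √1116 = 6*√31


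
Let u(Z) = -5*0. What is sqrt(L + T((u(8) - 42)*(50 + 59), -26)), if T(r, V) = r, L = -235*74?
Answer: 4*I*sqrt(1373) ≈ 148.22*I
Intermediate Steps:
u(Z) = 0
L = -17390
sqrt(L + T((u(8) - 42)*(50 + 59), -26)) = sqrt(-17390 + (0 - 42)*(50 + 59)) = sqrt(-17390 - 42*109) = sqrt(-17390 - 4578) = sqrt(-21968) = 4*I*sqrt(1373)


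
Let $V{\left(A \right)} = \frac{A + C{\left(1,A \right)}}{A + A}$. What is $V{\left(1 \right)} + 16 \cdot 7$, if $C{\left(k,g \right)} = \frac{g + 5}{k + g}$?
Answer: $114$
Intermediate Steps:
$C{\left(k,g \right)} = \frac{5 + g}{g + k}$
$V{\left(A \right)} = \frac{A + \frac{5 + A}{1 + A}}{2 A}$ ($V{\left(A \right)} = \frac{A + \frac{5 + A}{A + 1}}{A + A} = \frac{A + \frac{5 + A}{1 + A}}{2 A}$)
$V{\left(1 \right)} + 16 \cdot 7 = \frac{5 + 1 + 1 \left(1 + 1\right)}{2 \cdot 1 \left(1 + 1\right)} + 16 \cdot 7 = \frac{1}{2} \cdot 1 \cdot \frac{1}{2} \left(5 + 1 + 1 \cdot 2\right) + 112 = \frac{1}{2} \cdot 1 \cdot \frac{1}{2} \left(5 + 1 + 2\right) + 112 = \frac{1}{2} \cdot 1 \cdot \frac{1}{2} \cdot 8 + 112 = 2 + 112 = 114$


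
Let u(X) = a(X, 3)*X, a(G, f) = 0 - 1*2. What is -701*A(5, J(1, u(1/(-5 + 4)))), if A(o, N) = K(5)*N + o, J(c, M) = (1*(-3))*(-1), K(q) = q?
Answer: -14020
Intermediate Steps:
a(G, f) = -2 (a(G, f) = 0 - 2 = -2)
u(X) = -2*X
J(c, M) = 3 (J(c, M) = -3*(-1) = 3)
A(o, N) = o + 5*N (A(o, N) = 5*N + o = o + 5*N)
-701*A(5, J(1, u(1/(-5 + 4)))) = -701*(5 + 5*3) = -701*(5 + 15) = -701*20 = -14020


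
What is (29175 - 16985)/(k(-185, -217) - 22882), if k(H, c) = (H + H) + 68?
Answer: -265/504 ≈ -0.52579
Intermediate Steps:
k(H, c) = 68 + 2*H (k(H, c) = 2*H + 68 = 68 + 2*H)
(29175 - 16985)/(k(-185, -217) - 22882) = (29175 - 16985)/((68 + 2*(-185)) - 22882) = 12190/((68 - 370) - 22882) = 12190/(-302 - 22882) = 12190/(-23184) = 12190*(-1/23184) = -265/504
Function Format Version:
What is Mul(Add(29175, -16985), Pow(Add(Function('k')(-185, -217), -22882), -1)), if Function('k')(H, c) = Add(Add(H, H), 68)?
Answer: Rational(-265, 504) ≈ -0.52579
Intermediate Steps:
Function('k')(H, c) = Add(68, Mul(2, H)) (Function('k')(H, c) = Add(Mul(2, H), 68) = Add(68, Mul(2, H)))
Mul(Add(29175, -16985), Pow(Add(Function('k')(-185, -217), -22882), -1)) = Mul(Add(29175, -16985), Pow(Add(Add(68, Mul(2, -185)), -22882), -1)) = Mul(12190, Pow(Add(Add(68, -370), -22882), -1)) = Mul(12190, Pow(Add(-302, -22882), -1)) = Mul(12190, Pow(-23184, -1)) = Mul(12190, Rational(-1, 23184)) = Rational(-265, 504)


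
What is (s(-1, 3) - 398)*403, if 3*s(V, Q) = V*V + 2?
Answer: -159991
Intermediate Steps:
s(V, Q) = 2/3 + V**2/3 (s(V, Q) = (V*V + 2)/3 = (V**2 + 2)/3 = (2 + V**2)/3 = 2/3 + V**2/3)
(s(-1, 3) - 398)*403 = ((2/3 + (1/3)*(-1)**2) - 398)*403 = ((2/3 + (1/3)*1) - 398)*403 = ((2/3 + 1/3) - 398)*403 = (1 - 398)*403 = -397*403 = -159991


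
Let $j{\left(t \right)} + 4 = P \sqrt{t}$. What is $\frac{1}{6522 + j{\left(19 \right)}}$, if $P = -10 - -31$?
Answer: $\frac{6518}{42475945} - \frac{21 \sqrt{19}}{42475945} \approx 0.0001513$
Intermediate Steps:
$P = 21$ ($P = -10 + 31 = 21$)
$j{\left(t \right)} = -4 + 21 \sqrt{t}$
$\frac{1}{6522 + j{\left(19 \right)}} = \frac{1}{6522 - \left(4 - 21 \sqrt{19}\right)} = \frac{1}{6518 + 21 \sqrt{19}}$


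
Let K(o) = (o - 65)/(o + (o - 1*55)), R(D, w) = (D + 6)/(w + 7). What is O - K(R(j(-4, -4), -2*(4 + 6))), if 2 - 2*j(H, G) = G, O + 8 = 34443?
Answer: 25240001/733 ≈ 34434.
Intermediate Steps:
O = 34435 (O = -8 + 34443 = 34435)
j(H, G) = 1 - G/2
R(D, w) = (6 + D)/(7 + w)
K(o) = (-65 + o)/(-55 + 2*o) (K(o) = (-65 + o)/(o + (o - 55)) = (-65 + o)/(o + (-55 + o)) = (-65 + o)/(-55 + 2*o))
O - K(R(j(-4, -4), -2*(4 + 6))) = 34435 - (-65 + (6 + (1 - 1/2*(-4)))/(7 - 2*(4 + 6)))/(-55 + 2*((6 + (1 - 1/2*(-4)))/(7 - 2*(4 + 6)))) = 34435 - (-65 + (6 + (1 + 2))/(7 - 2*10))/(-55 + 2*((6 + (1 + 2))/(7 - 2*10))) = 34435 - (-65 + (6 + 3)/(7 - 20))/(-55 + 2*((6 + 3)/(7 - 20))) = 34435 - (-65 + 9/(-13))/(-55 + 2*(9/(-13))) = 34435 - (-65 - 1/13*9)/(-55 + 2*(-1/13*9)) = 34435 - (-65 - 9/13)/(-55 + 2*(-9/13)) = 34435 - (-854)/((-55 - 18/13)*13) = 34435 - (-854)/((-733/13)*13) = 34435 - (-13)*(-854)/(733*13) = 34435 - 1*854/733 = 34435 - 854/733 = 25240001/733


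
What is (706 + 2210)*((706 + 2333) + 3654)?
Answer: 19516788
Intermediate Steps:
(706 + 2210)*((706 + 2333) + 3654) = 2916*(3039 + 3654) = 2916*6693 = 19516788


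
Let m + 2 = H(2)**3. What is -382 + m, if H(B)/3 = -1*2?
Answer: -600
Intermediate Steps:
H(B) = -6 (H(B) = 3*(-1*2) = 3*(-2) = -6)
m = -218 (m = -2 + (-6)**3 = -2 - 216 = -218)
-382 + m = -382 - 218 = -600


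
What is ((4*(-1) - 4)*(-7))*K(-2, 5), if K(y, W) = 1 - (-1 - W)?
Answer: 392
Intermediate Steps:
K(y, W) = 2 + W (K(y, W) = 1 + (1 + W) = 2 + W)
((4*(-1) - 4)*(-7))*K(-2, 5) = ((4*(-1) - 4)*(-7))*(2 + 5) = ((-4 - 4)*(-7))*7 = -8*(-7)*7 = 56*7 = 392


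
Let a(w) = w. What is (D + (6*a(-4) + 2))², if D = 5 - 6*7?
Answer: 3481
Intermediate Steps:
D = -37 (D = 5 - 42 = -37)
(D + (6*a(-4) + 2))² = (-37 + (6*(-4) + 2))² = (-37 + (-24 + 2))² = (-37 - 22)² = (-59)² = 3481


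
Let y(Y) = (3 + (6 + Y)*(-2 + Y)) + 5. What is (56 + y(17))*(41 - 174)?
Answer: -54397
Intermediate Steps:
y(Y) = 8 + (-2 + Y)*(6 + Y) (y(Y) = (3 + (-2 + Y)*(6 + Y)) + 5 = 8 + (-2 + Y)*(6 + Y))
(56 + y(17))*(41 - 174) = (56 + (-4 + 17**2 + 4*17))*(41 - 174) = (56 + (-4 + 289 + 68))*(-133) = (56 + 353)*(-133) = 409*(-133) = -54397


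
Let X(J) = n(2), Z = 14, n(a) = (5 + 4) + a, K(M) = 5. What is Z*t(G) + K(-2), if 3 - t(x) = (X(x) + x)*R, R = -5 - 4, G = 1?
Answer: 1559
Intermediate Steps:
n(a) = 9 + a
R = -9
X(J) = 11 (X(J) = 9 + 2 = 11)
t(x) = 102 + 9*x (t(x) = 3 - (11 + x)*(-9) = 3 - (-99 - 9*x) = 3 + (99 + 9*x) = 102 + 9*x)
Z*t(G) + K(-2) = 14*(102 + 9*1) + 5 = 14*(102 + 9) + 5 = 14*111 + 5 = 1554 + 5 = 1559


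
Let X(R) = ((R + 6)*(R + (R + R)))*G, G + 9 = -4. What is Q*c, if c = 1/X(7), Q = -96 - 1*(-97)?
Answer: -1/3549 ≈ -0.00028177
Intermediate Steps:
G = -13 (G = -9 - 4 = -13)
X(R) = -39*R*(6 + R) (X(R) = ((R + 6)*(R + (R + R)))*(-13) = ((6 + R)*(R + 2*R))*(-13) = ((6 + R)*(3*R))*(-13) = (3*R*(6 + R))*(-13) = -39*R*(6 + R))
Q = 1 (Q = -96 + 97 = 1)
c = -1/3549 (c = 1/(-39*7*(6 + 7)) = 1/(-39*7*13) = 1/(-3549) = -1/3549 ≈ -0.00028177)
Q*c = 1*(-1/3549) = -1/3549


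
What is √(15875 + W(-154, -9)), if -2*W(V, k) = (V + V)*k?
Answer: √14489 ≈ 120.37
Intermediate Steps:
W(V, k) = -V*k (W(V, k) = -(V + V)*k/2 = -2*V*k/2 = -V*k)
√(15875 + W(-154, -9)) = √(15875 - 1*(-154)*(-9)) = √(15875 - 1386) = √14489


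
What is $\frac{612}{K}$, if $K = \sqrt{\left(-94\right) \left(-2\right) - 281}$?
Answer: $- \frac{204 i \sqrt{93}}{31} \approx - 63.461 i$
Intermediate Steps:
$K = i \sqrt{93}$ ($K = \sqrt{188 - 281} = \sqrt{-93} = i \sqrt{93} \approx 9.6436 i$)
$\frac{612}{K} = \frac{612}{i \sqrt{93}} = 612 \left(- \frac{i \sqrt{93}}{93}\right) = - \frac{204 i \sqrt{93}}{31}$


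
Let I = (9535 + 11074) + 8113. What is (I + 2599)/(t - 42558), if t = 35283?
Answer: -31321/7275 ≈ -4.3053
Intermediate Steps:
I = 28722 (I = 20609 + 8113 = 28722)
(I + 2599)/(t - 42558) = (28722 + 2599)/(35283 - 42558) = 31321/(-7275) = 31321*(-1/7275) = -31321/7275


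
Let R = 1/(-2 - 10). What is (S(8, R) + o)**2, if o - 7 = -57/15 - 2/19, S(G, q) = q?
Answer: 11785489/1299600 ≈ 9.0686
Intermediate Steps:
R = -1/12 (R = 1/(-12) = -1/12 ≈ -0.083333)
o = 294/95 (o = 7 + (-57/15 - 2/19) = 7 + (-57*1/15 - 2*1/19) = 7 + (-19/5 - 2/19) = 7 - 371/95 = 294/95 ≈ 3.0947)
(S(8, R) + o)**2 = (-1/12 + 294/95)**2 = (3433/1140)**2 = 11785489/1299600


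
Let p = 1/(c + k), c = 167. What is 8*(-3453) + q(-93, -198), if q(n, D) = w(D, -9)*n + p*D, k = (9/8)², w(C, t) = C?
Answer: -9017742/979 ≈ -9211.2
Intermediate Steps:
k = 81/64 (k = (9*(⅛))² = (9/8)² = 81/64 ≈ 1.2656)
p = 64/10769 (p = 1/(167 + 81/64) = 1/(10769/64) = 64/10769 ≈ 0.0059430)
q(n, D) = 64*D/10769 + D*n (q(n, D) = D*n + 64*D/10769 = 64*D/10769 + D*n)
8*(-3453) + q(-93, -198) = 8*(-3453) + (1/10769)*(-198)*(64 + 10769*(-93)) = -27624 + (1/10769)*(-198)*(64 - 1001517) = -27624 + (1/10769)*(-198)*(-1001453) = -27624 + 18026154/979 = -9017742/979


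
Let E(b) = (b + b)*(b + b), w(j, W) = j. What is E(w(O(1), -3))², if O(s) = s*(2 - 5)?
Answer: 1296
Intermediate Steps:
O(s) = -3*s (O(s) = s*(-3) = -3*s)
E(b) = 4*b² (E(b) = (2*b)*(2*b) = 4*b²)
E(w(O(1), -3))² = (4*(-3*1)²)² = (4*(-3)²)² = (4*9)² = 36² = 1296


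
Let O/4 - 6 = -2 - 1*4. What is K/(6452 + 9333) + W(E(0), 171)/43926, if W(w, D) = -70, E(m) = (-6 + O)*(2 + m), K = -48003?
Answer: -1054842364/346685955 ≈ -3.0426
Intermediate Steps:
O = 0 (O = 24 + 4*(-2 - 1*4) = 24 + 4*(-2 - 4) = 24 + 4*(-6) = 24 - 24 = 0)
E(m) = -12 - 6*m (E(m) = (-6 + 0)*(2 + m) = -6*(2 + m) = -12 - 6*m)
K/(6452 + 9333) + W(E(0), 171)/43926 = -48003/(6452 + 9333) - 70/43926 = -48003/15785 - 70*1/43926 = -48003*1/15785 - 35/21963 = -48003/15785 - 35/21963 = -1054842364/346685955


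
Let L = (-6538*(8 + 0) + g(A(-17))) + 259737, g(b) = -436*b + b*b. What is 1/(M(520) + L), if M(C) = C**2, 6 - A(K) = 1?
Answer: 1/475678 ≈ 2.1023e-6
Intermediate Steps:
A(K) = 5 (A(K) = 6 - 1*1 = 6 - 1 = 5)
g(b) = b**2 - 436*b (g(b) = -436*b + b**2 = b**2 - 436*b)
L = 205278 (L = (-6538*(8 + 0) + 5*(-436 + 5)) + 259737 = (-6538*8 + 5*(-431)) + 259737 = (-52304 - 2155) + 259737 = -54459 + 259737 = 205278)
1/(M(520) + L) = 1/(520**2 + 205278) = 1/(270400 + 205278) = 1/475678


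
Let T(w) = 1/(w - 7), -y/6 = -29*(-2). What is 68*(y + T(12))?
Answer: -118252/5 ≈ -23650.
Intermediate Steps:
y = -348 (y = -(-174)*(-2) = -6*58 = -348)
T(w) = 1/(-7 + w)
68*(y + T(12)) = 68*(-348 + 1/(-7 + 12)) = 68*(-348 + 1/5) = 68*(-348 + ⅕) = 68*(-1739/5) = -118252/5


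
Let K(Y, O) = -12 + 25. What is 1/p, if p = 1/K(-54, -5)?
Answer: 13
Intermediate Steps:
K(Y, O) = 13
p = 1/13 ≈ 0.076923
1/p = 1/(1/13) = 13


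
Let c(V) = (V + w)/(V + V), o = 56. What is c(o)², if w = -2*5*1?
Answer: 529/3136 ≈ 0.16869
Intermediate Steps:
w = -10 (w = -10*1 = -10)
c(V) = (-10 + V)/(2*V) (c(V) = (V - 10)/(V + V) = (-10 + V)/((2*V)) = (-10 + V)*(1/(2*V)) = (-10 + V)/(2*V))
c(o)² = ((½)*(-10 + 56)/56)² = ((½)*(1/56)*46)² = (23/56)² = 529/3136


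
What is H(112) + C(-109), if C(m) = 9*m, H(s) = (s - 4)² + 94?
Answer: 10777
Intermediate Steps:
H(s) = 94 + (-4 + s)² (H(s) = (-4 + s)² + 94 = 94 + (-4 + s)²)
H(112) + C(-109) = (94 + (-4 + 112)²) + 9*(-109) = (94 + 108²) - 981 = (94 + 11664) - 981 = 11758 - 981 = 10777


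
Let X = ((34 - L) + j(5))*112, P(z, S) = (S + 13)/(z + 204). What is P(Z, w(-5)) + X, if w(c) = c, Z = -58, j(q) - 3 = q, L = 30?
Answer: 98116/73 ≈ 1344.1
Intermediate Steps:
j(q) = 3 + q
P(z, S) = (13 + S)/(204 + z)
X = 1344 (X = ((34 - 1*30) + (3 + 5))*112 = ((34 - 30) + 8)*112 = (4 + 8)*112 = 12*112 = 1344)
P(Z, w(-5)) + X = (13 - 5)/(204 - 58) + 1344 = 8/146 + 1344 = (1/146)*8 + 1344 = 4/73 + 1344 = 98116/73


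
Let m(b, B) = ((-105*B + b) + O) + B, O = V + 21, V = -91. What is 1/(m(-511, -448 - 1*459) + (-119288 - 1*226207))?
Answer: -1/251748 ≈ -3.9722e-6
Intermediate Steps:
O = -70 (O = -91 + 21 = -70)
m(b, B) = -70 + b - 104*B (m(b, B) = ((-105*B + b) - 70) + B = ((b - 105*B) - 70) + B = (-70 + b - 105*B) + B = -70 + b - 104*B)
1/(m(-511, -448 - 1*459) + (-119288 - 1*226207)) = 1/((-70 - 511 - 104*(-448 - 1*459)) + (-119288 - 1*226207)) = 1/((-70 - 511 - 104*(-448 - 459)) + (-119288 - 226207)) = 1/((-70 - 511 - 104*(-907)) - 345495) = 1/((-70 - 511 + 94328) - 345495) = 1/(93747 - 345495) = 1/(-251748) = -1/251748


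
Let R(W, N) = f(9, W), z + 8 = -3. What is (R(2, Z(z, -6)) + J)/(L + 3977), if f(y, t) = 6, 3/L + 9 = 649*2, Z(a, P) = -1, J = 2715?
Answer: 3507369/5126356 ≈ 0.68418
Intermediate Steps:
z = -11 (z = -8 - 3 = -11)
L = 3/1289 (L = 3/(-9 + 649*2) = 3/(-9 + 1298) = 3/1289 ≈ 0.0023274)
R(W, N) = 6
(R(2, Z(z, -6)) + J)/(L + 3977) = (6 + 2715)/(3/1289 + 3977) = 2721/(5126356/1289) = 2721*(1289/5126356) = 3507369/5126356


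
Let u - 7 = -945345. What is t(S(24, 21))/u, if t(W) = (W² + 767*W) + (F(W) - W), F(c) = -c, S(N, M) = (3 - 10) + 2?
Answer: 1900/472669 ≈ 0.0040197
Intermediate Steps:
S(N, M) = -5 (S(N, M) = -7 + 2 = -5)
t(W) = W² + 765*W (t(W) = (W² + 767*W) + (-W - W) = (W² + 767*W) - 2*W = W² + 765*W)
u = -945338 (u = 7 - 945345 = -945338)
t(S(24, 21))/u = -5*(765 - 5)/(-945338) = -5*760*(-1/945338) = -3800*(-1/945338) = 1900/472669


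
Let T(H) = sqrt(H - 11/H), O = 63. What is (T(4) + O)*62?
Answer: 3906 + 31*sqrt(5) ≈ 3975.3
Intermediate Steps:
(T(4) + O)*62 = (sqrt(4 - 11/4) + 63)*62 = (sqrt(5/4) + 63)*62 = (sqrt(5)/2 + 63)*62 = (63 + sqrt(5)/2)*62 = 3906 + 31*sqrt(5)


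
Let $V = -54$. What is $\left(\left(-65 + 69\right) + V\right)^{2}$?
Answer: $2500$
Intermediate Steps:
$\left(\left(-65 + 69\right) + V\right)^{2} = \left(\left(-65 + 69\right) - 54\right)^{2} = \left(4 - 54\right)^{2} = \left(-50\right)^{2} = 2500$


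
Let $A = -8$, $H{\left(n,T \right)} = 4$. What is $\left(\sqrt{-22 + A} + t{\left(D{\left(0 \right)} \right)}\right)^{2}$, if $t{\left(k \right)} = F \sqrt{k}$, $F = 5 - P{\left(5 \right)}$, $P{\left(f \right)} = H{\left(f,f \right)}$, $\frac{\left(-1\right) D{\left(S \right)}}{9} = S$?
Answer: $-30$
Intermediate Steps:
$D{\left(S \right)} = - 9 S$
$P{\left(f \right)} = 4$
$F = 1$ ($F = 5 - 4 = 1$)
$t{\left(k \right)} = \sqrt{k}$ ($t{\left(k \right)} = 1 \sqrt{k} = \sqrt{k}$)
$\left(\sqrt{-22 + A} + t{\left(D{\left(0 \right)} \right)}\right)^{2} = \left(\sqrt{-22 - 8} + \sqrt{\left(-9\right) 0}\right)^{2} = \left(\sqrt{-30} + \sqrt{0}\right)^{2} = \left(i \sqrt{30} + 0\right)^{2} = \left(i \sqrt{30}\right)^{2} = -30$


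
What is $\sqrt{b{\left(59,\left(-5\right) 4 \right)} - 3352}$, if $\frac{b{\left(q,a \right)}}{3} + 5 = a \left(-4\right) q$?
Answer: $\sqrt{10793} \approx 103.89$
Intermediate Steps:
$b{\left(q,a \right)} = -15 - 12 a q$ ($b{\left(q,a \right)} = -15 + 3 a \left(-4\right) q = -15 + 3 - 4 a q = -15 + 3 \left(- 4 a q\right) = -15 - 12 a q$)
$\sqrt{b{\left(59,\left(-5\right) 4 \right)} - 3352} = \sqrt{\left(-15 - 12 \left(\left(-5\right) 4\right) 59\right) - 3352} = \sqrt{\left(-15 - \left(-240\right) 59\right) - 3352} = \sqrt{\left(-15 + 14160\right) - 3352} = \sqrt{14145 - 3352} = \sqrt{10793}$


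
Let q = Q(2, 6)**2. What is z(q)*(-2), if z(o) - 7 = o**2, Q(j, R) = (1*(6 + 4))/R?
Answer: -2384/81 ≈ -29.432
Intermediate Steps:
Q(j, R) = 10/R (Q(j, R) = (1*10)/R = 10/R)
q = 25/9 (q = (10/6)**2 = (10*(1/6))**2 = (5/3)**2 = 25/9 ≈ 2.7778)
z(o) = 7 + o**2
z(q)*(-2) = (7 + (25/9)**2)*(-2) = (7 + 625/81)*(-2) = (1192/81)*(-2) = -2384/81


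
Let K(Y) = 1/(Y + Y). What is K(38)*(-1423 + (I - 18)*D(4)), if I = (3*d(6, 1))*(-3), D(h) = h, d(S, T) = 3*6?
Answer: -2143/76 ≈ -28.197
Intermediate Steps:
d(S, T) = 18
I = -162 (I = (3*18)*(-3) = 54*(-3) = -162)
K(Y) = 1/(2*Y)
K(38)*(-1423 + (I - 18)*D(4)) = ((½)/38)*(-1423 + (-162 - 18)*4) = ((½)*(1/38))*(-1423 - 180*4) = (-1423 - 720)/76 = (1/76)*(-2143) = -2143/76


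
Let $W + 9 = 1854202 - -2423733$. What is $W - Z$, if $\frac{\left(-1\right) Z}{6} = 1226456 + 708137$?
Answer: $15885484$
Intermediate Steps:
$W = 4277926$ ($W = -9 + \left(1854202 - -2423733\right) = -9 + \left(1854202 + 2423733\right) = -9 + 4277935 = 4277926$)
$Z = -11607558$ ($Z = - 6 \left(1226456 + 708137\right) = \left(-6\right) 1934593 = -11607558$)
$W - Z = 4277926 - -11607558 = 4277926 + 11607558 = 15885484$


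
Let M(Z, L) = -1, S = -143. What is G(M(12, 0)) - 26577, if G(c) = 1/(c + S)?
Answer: -3827089/144 ≈ -26577.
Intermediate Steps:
G(c) = 1/(-143 + c) (G(c) = 1/(c - 143) = 1/(-143 + c))
G(M(12, 0)) - 26577 = 1/(-143 - 1) - 26577 = 1/(-144) - 26577 = -1/144 - 26577 = -3827089/144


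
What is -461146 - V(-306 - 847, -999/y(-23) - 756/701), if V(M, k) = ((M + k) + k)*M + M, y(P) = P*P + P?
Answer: -318604321661/177353 ≈ -1.7964e+6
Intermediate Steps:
y(P) = P + P**2 (y(P) = P**2 + P = P + P**2)
V(M, k) = M + M*(M + 2*k) (V(M, k) = (M + 2*k)*M + M = M*(M + 2*k) + M = M + M*(M + 2*k))
-461146 - V(-306 - 847, -999/y(-23) - 756/701) = -461146 - (-306 - 847)*(1 + (-306 - 847) + 2*(-999*(-1/(23*(1 - 23))) - 756/701)) = -461146 - (-1153)*(1 - 1153 + 2*(-999/((-23*(-22))) - 756*1/701)) = -461146 - (-1153)*(1 - 1153 + 2*(-999/506 - 756/701)) = -461146 - (-1153)*(1 - 1153 + 2*(-1082835/354706)) = -461146 - (-1153)*(1 - 1153 - 1082835/177353) = -461146 - (-1153)*(-205393491)/177353 = -461146 - 1*236818695123/177353 = -461146 - 236818695123/177353 = -318604321661/177353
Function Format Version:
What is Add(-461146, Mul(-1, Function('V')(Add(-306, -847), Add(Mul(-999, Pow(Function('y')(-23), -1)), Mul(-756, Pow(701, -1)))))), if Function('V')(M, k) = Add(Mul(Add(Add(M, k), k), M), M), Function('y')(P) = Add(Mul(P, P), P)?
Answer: Rational(-318604321661, 177353) ≈ -1.7964e+6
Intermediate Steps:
Function('y')(P) = Add(P, Pow(P, 2)) (Function('y')(P) = Add(Pow(P, 2), P) = Add(P, Pow(P, 2)))
Function('V')(M, k) = Add(M, Mul(M, Add(M, Mul(2, k)))) (Function('V')(M, k) = Add(Mul(Add(M, Mul(2, k)), M), M) = Add(Mul(M, Add(M, Mul(2, k))), M) = Add(M, Mul(M, Add(M, Mul(2, k)))))
Add(-461146, Mul(-1, Function('V')(Add(-306, -847), Add(Mul(-999, Pow(Function('y')(-23), -1)), Mul(-756, Pow(701, -1)))))) = Add(-461146, Mul(-1, Mul(Add(-306, -847), Add(1, Add(-306, -847), Mul(2, Add(Mul(-999, Pow(Mul(-23, Add(1, -23)), -1)), Mul(-756, Pow(701, -1)))))))) = Add(-461146, Mul(-1, Mul(-1153, Add(1, -1153, Mul(2, Add(Mul(-999, Pow(Mul(-23, -22), -1)), Mul(-756, Rational(1, 701)))))))) = Add(-461146, Mul(-1, Mul(-1153, Add(1, -1153, Mul(2, Add(Mul(-999, Pow(506, -1)), Rational(-756, 701))))))) = Add(-461146, Mul(-1, Mul(-1153, Add(1, -1153, Mul(2, Add(Mul(-999, Rational(1, 506)), Rational(-756, 701))))))) = Add(-461146, Mul(-1, Mul(-1153, Add(1, -1153, Mul(2, Add(Rational(-999, 506), Rational(-756, 701))))))) = Add(-461146, Mul(-1, Mul(-1153, Add(1, -1153, Mul(2, Rational(-1082835, 354706)))))) = Add(-461146, Mul(-1, Mul(-1153, Add(1, -1153, Rational(-1082835, 177353))))) = Add(-461146, Mul(-1, Mul(-1153, Rational(-205393491, 177353)))) = Add(-461146, Mul(-1, Rational(236818695123, 177353))) = Add(-461146, Rational(-236818695123, 177353)) = Rational(-318604321661, 177353)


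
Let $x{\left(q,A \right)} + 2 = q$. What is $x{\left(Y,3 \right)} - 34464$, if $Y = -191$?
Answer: $-34657$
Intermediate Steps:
$x{\left(q,A \right)} = -2 + q$
$x{\left(Y,3 \right)} - 34464 = \left(-2 - 191\right) - 34464 = -193 - 34464 = -34657$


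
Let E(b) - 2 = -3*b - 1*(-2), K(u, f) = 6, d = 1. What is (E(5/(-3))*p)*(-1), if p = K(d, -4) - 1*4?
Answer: -18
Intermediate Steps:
p = 2 (p = 6 - 1*4 = 6 - 4 = 2)
E(b) = 4 - 3*b (E(b) = 2 + (-3*b - 1*(-2)) = 2 + (-3*b + 2) = 2 + (2 - 3*b) = 4 - 3*b)
(E(5/(-3))*p)*(-1) = ((4 - 15/(-3))*2)*(-1) = ((4 - 15*(-1)/3)*2)*(-1) = ((4 - 3*(-5/3))*2)*(-1) = ((4 + 5)*2)*(-1) = (9*2)*(-1) = 18*(-1) = -18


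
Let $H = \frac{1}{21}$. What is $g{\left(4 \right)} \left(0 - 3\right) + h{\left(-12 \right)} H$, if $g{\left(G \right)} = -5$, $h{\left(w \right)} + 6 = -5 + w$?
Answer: $\frac{292}{21} \approx 13.905$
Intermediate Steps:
$h{\left(w \right)} = -11 + w$ ($h{\left(w \right)} = -6 + \left(-5 + w\right) = -11 + w$)
$H = \frac{1}{21} \approx 0.047619$
$g{\left(4 \right)} \left(0 - 3\right) + h{\left(-12 \right)} H = - 5 \left(0 - 3\right) + \left(-11 - 12\right) \frac{1}{21} = \left(-5\right) \left(-3\right) - \frac{23}{21} = 15 - \frac{23}{21} = \frac{292}{21}$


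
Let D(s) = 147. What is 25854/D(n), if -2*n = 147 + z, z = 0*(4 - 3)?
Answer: 8618/49 ≈ 175.88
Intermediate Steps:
z = 0 (z = 0*1 = 0)
n = -147/2 (n = -(147 + 0)/2 = -½*147 = -147/2 ≈ -73.500)
25854/D(n) = 25854/147 = 25854*(1/147) = 8618/49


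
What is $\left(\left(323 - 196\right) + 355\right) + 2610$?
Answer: $3092$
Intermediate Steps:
$\left(\left(323 - 196\right) + 355\right) + 2610 = \left(127 + 355\right) + 2610 = 482 + 2610 = 3092$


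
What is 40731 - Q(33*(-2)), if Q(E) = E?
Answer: 40797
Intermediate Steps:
40731 - Q(33*(-2)) = 40731 - 33*(-2) = 40731 - 1*(-66) = 40731 + 66 = 40797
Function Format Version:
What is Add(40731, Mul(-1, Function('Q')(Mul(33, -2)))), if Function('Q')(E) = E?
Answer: 40797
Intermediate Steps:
Add(40731, Mul(-1, Function('Q')(Mul(33, -2)))) = Add(40731, Mul(-1, Mul(33, -2))) = Add(40731, Mul(-1, -66)) = Add(40731, 66) = 40797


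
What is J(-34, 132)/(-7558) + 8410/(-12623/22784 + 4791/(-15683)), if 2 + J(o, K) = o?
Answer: -11356167528762326/1160624063687 ≈ -9784.5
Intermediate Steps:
J(o, K) = -2 + o
J(-34, 132)/(-7558) + 8410/(-12623/22784 + 4791/(-15683)) = (-2 - 34)/(-7558) + 8410/(-12623/22784 + 4791/(-15683)) = -36*(-1/7558) + 8410/(-12623*1/22784 + 4791*(-1/15683)) = 18/3779 + 8410/(-12623/22784 - 4791/15683) = 18/3779 + 8410/(-307124653/357321472) = 18/3779 + 8410*(-357321472/307124653) = 18/3779 - 3005073579520/307124653 = -11356167528762326/1160624063687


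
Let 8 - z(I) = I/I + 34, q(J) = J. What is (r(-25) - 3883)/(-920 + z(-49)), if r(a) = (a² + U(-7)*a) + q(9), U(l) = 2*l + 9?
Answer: 3124/947 ≈ 3.2988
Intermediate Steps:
U(l) = 9 + 2*l
r(a) = 9 + a² - 5*a (r(a) = (a² + (9 + 2*(-7))*a) + 9 = (a² + (9 - 14)*a) + 9 = (a² - 5*a) + 9 = 9 + a² - 5*a)
z(I) = -27 (z(I) = 8 - (I/I + 34) = 8 - (1 + 34) = 8 - 1*35 = 8 - 35 = -27)
(r(-25) - 3883)/(-920 + z(-49)) = ((9 + (-25)² - 5*(-25)) - 3883)/(-920 - 27) = ((9 + 625 + 125) - 3883)/(-947) = (759 - 3883)*(-1/947) = -3124*(-1/947) = 3124/947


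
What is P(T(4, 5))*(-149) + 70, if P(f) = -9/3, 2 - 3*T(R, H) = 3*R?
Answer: 517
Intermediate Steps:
T(R, H) = 2/3 - R
P(f) = -3 (P(f) = -9*1/3 = -3)
P(T(4, 5))*(-149) + 70 = -3*(-149) + 70 = 447 + 70 = 517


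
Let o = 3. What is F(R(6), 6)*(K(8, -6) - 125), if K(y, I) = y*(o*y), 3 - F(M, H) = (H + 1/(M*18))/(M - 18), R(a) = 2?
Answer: 130315/576 ≈ 226.24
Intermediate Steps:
F(M, H) = 3 - (H + 1/(18*M))/(-18 + M) (F(M, H) = 3 - (H + 1/(M*18))/(M - 18) = 3 - (H + (1/18)/M)/(-18 + M) = 3 - (H + 1/(18*M))/(-18 + M))
K(y, I) = 3*y² (K(y, I) = y*(3*y) = 3*y²)
F(R(6), 6)*(K(8, -6) - 125) = ((-1/18 - 54*2 + 3*2² - 1*6*2)/(2*(-18 + 2)))*(3*8² - 125) = ((½)*(-1/18 - 108 + 3*4 - 12)/(-16))*(3*64 - 125) = ((½)*(-1/16)*(-1/18 - 108 + 12 - 12))*(192 - 125) = ((½)*(-1/16)*(-1945/18))*67 = (1945/576)*67 = 130315/576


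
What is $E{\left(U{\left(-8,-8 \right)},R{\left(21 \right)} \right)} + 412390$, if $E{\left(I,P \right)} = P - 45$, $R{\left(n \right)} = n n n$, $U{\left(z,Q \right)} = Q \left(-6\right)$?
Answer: $421606$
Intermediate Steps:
$U{\left(z,Q \right)} = - 6 Q$
$R{\left(n \right)} = n^{3}$ ($R{\left(n \right)} = n^{2} n = n^{3}$)
$E{\left(I,P \right)} = -45 + P$
$E{\left(U{\left(-8,-8 \right)},R{\left(21 \right)} \right)} + 412390 = \left(-45 + 21^{3}\right) + 412390 = \left(-45 + 9261\right) + 412390 = 9216 + 412390 = 421606$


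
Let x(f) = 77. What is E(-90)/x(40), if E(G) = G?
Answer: -90/77 ≈ -1.1688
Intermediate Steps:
E(-90)/x(40) = -90/77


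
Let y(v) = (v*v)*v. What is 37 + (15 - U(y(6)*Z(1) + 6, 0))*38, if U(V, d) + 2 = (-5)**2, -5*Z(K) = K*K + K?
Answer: -267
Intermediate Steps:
y(v) = v**3 (y(v) = v**2*v = v**3)
Z(K) = -K/5 - K**2/5 (Z(K) = -(K*K + K)/5 = -(K**2 + K)/5 = -(K + K**2)/5 = -K/5 - K**2/5)
U(V, d) = 23 (U(V, d) = -2 + (-5)**2 = -2 + 25 = 23)
37 + (15 - U(y(6)*Z(1) + 6, 0))*38 = 37 + (15 - 1*23)*38 = 37 + (15 - 23)*38 = 37 - 8*38 = 37 - 304 = -267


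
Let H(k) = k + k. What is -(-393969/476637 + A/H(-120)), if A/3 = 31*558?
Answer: 1379397391/6355160 ≈ 217.05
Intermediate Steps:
A = 51894 (A = 3*(31*558) = 3*17298 = 51894)
H(k) = 2*k
-(-393969/476637 + A/H(-120)) = -(-393969/476637 + 51894/((2*(-120)))) = -(-393969*1/476637 + 51894/(-240)) = -(-131323/158879 + 51894*(-1/240)) = -(-131323/158879 - 8649/40) = -1*(-1379397391/6355160) = 1379397391/6355160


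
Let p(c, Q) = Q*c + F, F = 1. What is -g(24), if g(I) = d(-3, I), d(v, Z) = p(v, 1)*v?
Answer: -6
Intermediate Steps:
p(c, Q) = 1 + Q*c (p(c, Q) = Q*c + 1 = 1 + Q*c)
d(v, Z) = v*(1 + v) (d(v, Z) = (1 + 1*v)*v = (1 + v)*v = v*(1 + v))
g(I) = 6 (g(I) = -3*(1 - 3) = -3*(-2) = 6)
-g(24) = -1*6 = -6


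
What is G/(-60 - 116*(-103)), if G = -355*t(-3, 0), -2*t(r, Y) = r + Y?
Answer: -1065/23776 ≈ -0.044793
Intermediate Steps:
t(r, Y) = -Y/2 - r/2 (t(r, Y) = -(r + Y)/2 = -(Y + r)/2 = -Y/2 - r/2)
G = -1065/2 (G = -355*(-½*0 - ½*(-3)) = -355*(0 + 3/2) = -355*3/2 = -1065/2 ≈ -532.50)
G/(-60 - 116*(-103)) = -1065/(2*(-60 - 116*(-103))) = -1065/(2*(-60 + 11948)) = -1065/2/11888 = -1065/2*1/11888 = -1065/23776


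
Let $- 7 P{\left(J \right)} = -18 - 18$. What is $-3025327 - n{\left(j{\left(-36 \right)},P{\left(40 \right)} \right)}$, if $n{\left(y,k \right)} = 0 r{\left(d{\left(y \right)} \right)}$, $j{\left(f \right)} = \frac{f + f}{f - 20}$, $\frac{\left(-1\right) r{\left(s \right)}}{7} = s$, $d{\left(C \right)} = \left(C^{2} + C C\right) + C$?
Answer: $-3025327$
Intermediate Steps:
$d{\left(C \right)} = C + 2 C^{2}$ ($d{\left(C \right)} = \left(C^{2} + C^{2}\right) + C = 2 C^{2} + C = C + 2 C^{2}$)
$P{\left(J \right)} = \frac{36}{7}$ ($P{\left(J \right)} = - \frac{-18 - 18}{7} = \left(- \frac{1}{7}\right) \left(-36\right) = \frac{36}{7}$)
$r{\left(s \right)} = - 7 s$
$j{\left(f \right)} = \frac{2 f}{-20 + f}$
$n{\left(y,k \right)} = 0$ ($n{\left(y,k \right)} = 0 \left(- 7 y \left(1 + 2 y\right)\right) = 0$)
$-3025327 - n{\left(j{\left(-36 \right)},P{\left(40 \right)} \right)} = -3025327 - 0 = -3025327 + 0 = -3025327$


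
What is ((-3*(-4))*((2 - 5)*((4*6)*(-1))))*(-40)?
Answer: -34560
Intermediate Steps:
((-3*(-4))*((2 - 5)*((4*6)*(-1))))*(-40) = (12*(-72*(-1)))*(-40) = (12*(-3*(-24)))*(-40) = (12*72)*(-40) = 864*(-40) = -34560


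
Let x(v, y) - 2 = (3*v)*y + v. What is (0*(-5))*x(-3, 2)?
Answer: 0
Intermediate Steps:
x(v, y) = 2 + v + 3*v*y (x(v, y) = 2 + ((3*v)*y + v) = 2 + (3*v*y + v) = 2 + (v + 3*v*y) = 2 + v + 3*v*y)
(0*(-5))*x(-3, 2) = (0*(-5))*(2 - 3 + 3*(-3)*2) = 0*(2 - 3 - 18) = 0*(-19) = 0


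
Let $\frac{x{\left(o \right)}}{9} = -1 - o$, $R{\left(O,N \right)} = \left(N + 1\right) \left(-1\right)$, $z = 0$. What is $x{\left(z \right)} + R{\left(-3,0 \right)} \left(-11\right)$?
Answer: $2$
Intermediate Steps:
$R{\left(O,N \right)} = -1 - N$ ($R{\left(O,N \right)} = \left(1 + N\right) \left(-1\right) = -1 - N$)
$x{\left(o \right)} = -9 - 9 o$ ($x{\left(o \right)} = 9 \left(-1 - o\right) = -9 - 9 o$)
$x{\left(z \right)} + R{\left(-3,0 \right)} \left(-11\right) = \left(-9 - 0\right) + \left(-1 - 0\right) \left(-11\right) = \left(-9 + 0\right) + \left(-1 + 0\right) \left(-11\right) = -9 - -11 = -9 + 11 = 2$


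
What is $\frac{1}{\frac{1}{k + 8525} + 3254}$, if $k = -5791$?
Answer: $\frac{2734}{8896437} \approx 0.00030731$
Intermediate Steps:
$\frac{1}{\frac{1}{k + 8525} + 3254} = \frac{1}{\frac{1}{-5791 + 8525} + 3254} = \frac{1}{\frac{1}{2734} + 3254} = \frac{1}{\frac{8896437}{2734}} = \frac{2734}{8896437}$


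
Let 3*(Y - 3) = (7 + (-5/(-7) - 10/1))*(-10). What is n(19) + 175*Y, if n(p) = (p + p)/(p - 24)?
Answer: 27761/15 ≈ 1850.7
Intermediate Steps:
n(p) = 2*p/(-24 + p) (n(p) = (2*p)/(-24 + p) = 2*p/(-24 + p))
Y = 223/21 (Y = 3 + ((7 + (-5/(-7) - 10/1))*(-10))/3 = 3 + ((7 + (-5*(-⅐) - 10*1))*(-10))/3 = 3 + ((7 + (5/7 - 10))*(-10))/3 = 3 + ((7 - 65/7)*(-10))/3 = 3 + (-16/7*(-10))/3 = 3 + (⅓)*(160/7) = 3 + 160/21 = 223/21 ≈ 10.619)
n(19) + 175*Y = 2*19/(-24 + 19) + 175*(223/21) = 2*19/(-5) + 5575/3 = 2*19*(-⅕) + 5575/3 = -38/5 + 5575/3 = 27761/15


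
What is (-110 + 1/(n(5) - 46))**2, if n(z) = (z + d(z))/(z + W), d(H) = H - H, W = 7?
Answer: 3621873124/299209 ≈ 12105.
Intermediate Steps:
d(H) = 0
n(z) = z/(7 + z) (n(z) = (z + 0)/(z + 7) = z/(7 + z))
(-110 + 1/(n(5) - 46))**2 = (-110 + 1/(5/(7 + 5) - 46))**2 = (-110 + 1/(5/12 - 46))**2 = (-110 + 1/(-547/12))**2 = (-110 - 12/547)**2 = (-60182/547)**2 = 3621873124/299209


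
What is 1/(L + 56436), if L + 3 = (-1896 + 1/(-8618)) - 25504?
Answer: 8618/250206393 ≈ 3.4444e-5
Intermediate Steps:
L = -236159055/8618 (L = -3 + ((-1896 + 1/(-8618)) - 25504) = -3 + ((-1896 - 1/8618) - 25504) = -3 + (-16339729/8618 - 25504) = -3 - 236133201/8618 = -236159055/8618 ≈ -27403.)
1/(L + 56436) = 1/(-236159055/8618 + 56436) = 1/(250206393/8618) = 8618/250206393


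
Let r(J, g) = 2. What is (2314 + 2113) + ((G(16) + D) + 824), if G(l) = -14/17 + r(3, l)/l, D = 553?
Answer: 789249/136 ≈ 5803.3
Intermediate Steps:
G(l) = -14/17 + 2/l
(2314 + 2113) + ((G(16) + D) + 824) = (2314 + 2113) + (((-14/17 + 2/16) + 553) + 824) = 4427 + (((-14/17 + 2*(1/16)) + 553) + 824) = 4427 + (((-14/17 + ⅛) + 553) + 824) = 4427 + ((-95/136 + 553) + 824) = 4427 + (75113/136 + 824) = 4427 + 187177/136 = 789249/136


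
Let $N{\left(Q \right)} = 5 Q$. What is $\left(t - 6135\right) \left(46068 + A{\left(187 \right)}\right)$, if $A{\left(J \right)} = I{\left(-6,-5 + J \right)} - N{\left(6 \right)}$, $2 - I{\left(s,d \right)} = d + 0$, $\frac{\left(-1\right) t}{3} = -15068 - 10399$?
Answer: $3222258228$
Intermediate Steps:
$t = 76401$ ($t = - 3 \left(-15068 - 10399\right) = \left(-3\right) \left(-25467\right) = 76401$)
$I{\left(s,d \right)} = 2 - d$ ($I{\left(s,d \right)} = 2 - \left(d + 0\right) = 2 - d$)
$A{\left(J \right)} = -23 - J$ ($A{\left(J \right)} = \left(2 - \left(-5 + J\right)\right) - 5 \cdot 6 = \left(2 - \left(-5 + J\right)\right) - 30 = \left(7 - J\right) - 30 = -23 - J$)
$\left(t - 6135\right) \left(46068 + A{\left(187 \right)}\right) = \left(76401 - 6135\right) \left(46068 - 210\right) = 70266 \left(46068 - 210\right) = 70266 \cdot 45858 = 3222258228$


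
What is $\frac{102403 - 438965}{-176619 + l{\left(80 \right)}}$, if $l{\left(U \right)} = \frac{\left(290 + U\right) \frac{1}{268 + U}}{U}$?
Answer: $\frac{936988608}{491707259} \approx 1.9056$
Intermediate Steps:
$l{\left(U \right)} = \frac{290 + U}{U \left(268 + U\right)}$ ($l{\left(U \right)} = \frac{\frac{1}{268 + U} \left(290 + U\right)}{U} = \frac{290 + U}{U \left(268 + U\right)}$)
$\frac{102403 - 438965}{-176619 + l{\left(80 \right)}} = \frac{102403 - 438965}{-176619 + \frac{290 + 80}{80 \left(268 + 80\right)}} = - \frac{336562}{-176619 + \frac{1}{80} \cdot \frac{1}{348} \cdot 370} = - \frac{336562}{-176619 + \frac{37}{2784}} = - \frac{336562}{- \frac{491707259}{2784}} = \left(-336562\right) \left(- \frac{2784}{491707259}\right) = \frac{936988608}{491707259}$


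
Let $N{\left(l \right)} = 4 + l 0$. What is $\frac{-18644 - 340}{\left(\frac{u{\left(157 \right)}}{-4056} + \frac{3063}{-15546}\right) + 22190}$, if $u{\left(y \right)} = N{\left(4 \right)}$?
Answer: $- \frac{24938084808}{29149344911} \approx -0.85553$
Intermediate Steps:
$N{\left(l \right)} = 4$ ($N{\left(l \right)} = 4 + 0 = 4$)
$u{\left(y \right)} = 4$
$\frac{-18644 - 340}{\left(\frac{u{\left(157 \right)}}{-4056} + \frac{3063}{-15546}\right) + 22190} = \frac{-18644 - 340}{\left(\frac{4}{-4056} + \frac{3063}{-15546}\right) + 22190} = - \frac{18984}{\left(4 \left(- \frac{1}{4056}\right) + 3063 \left(- \frac{1}{15546}\right)\right) + 22190} = - \frac{18984}{\left(- \frac{1}{1014} - \frac{1021}{5182}\right) + 22190} = - \frac{18984}{- \frac{260119}{1313637} + 22190} = - \frac{18984}{\frac{29149344911}{1313637}} = \left(-18984\right) \frac{1313637}{29149344911} = - \frac{24938084808}{29149344911}$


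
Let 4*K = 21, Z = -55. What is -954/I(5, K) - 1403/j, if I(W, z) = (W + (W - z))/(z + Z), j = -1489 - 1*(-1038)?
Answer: 85647203/8569 ≈ 9995.0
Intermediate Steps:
j = -451 (j = -1489 + 1038 = -451)
K = 21/4 (K = (1/4)*21 = 21/4 ≈ 5.2500)
I(W, z) = (-z + 2*W)/(-55 + z) (I(W, z) = (W + (W - z))/(z - 55) = (-z + 2*W)/(-55 + z))
-954/I(5, K) - 1403/j = -954*(-55 + 21/4)/(-1*21/4 + 2*5) - 1403/(-451) = -954*(-199/(4*(-21/4 + 10))) - 1403*(-1/451) = -954/((-4/199*19/4)) + 1403/451 = -954/(-19/199) + 1403/451 = -954*(-199/19) + 1403/451 = 189846/19 + 1403/451 = 85647203/8569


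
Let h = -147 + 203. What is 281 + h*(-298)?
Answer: -16407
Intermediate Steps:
h = 56
281 + h*(-298) = 281 + 56*(-298) = 281 - 16688 = -16407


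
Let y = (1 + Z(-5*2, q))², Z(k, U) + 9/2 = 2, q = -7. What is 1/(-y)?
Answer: -4/9 ≈ -0.44444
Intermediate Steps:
Z(k, U) = -5/2 (Z(k, U) = -9/2 + 2 = -5/2)
y = 9/4 (y = (1 - 5/2)² = (-3/2)² = 9/4 ≈ 2.2500)
1/(-y) = 1/(-1*9/4) = 1/(-9/4) = -4/9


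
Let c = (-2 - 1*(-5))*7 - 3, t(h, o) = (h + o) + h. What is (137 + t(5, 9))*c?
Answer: 2808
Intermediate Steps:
t(h, o) = o + 2*h
c = 18 (c = (-2 + 5)*7 - 3 = 3*7 - 3 = 21 - 3 = 18)
(137 + t(5, 9))*c = (137 + (9 + 2*5))*18 = (137 + (9 + 10))*18 = (137 + 19)*18 = 156*18 = 2808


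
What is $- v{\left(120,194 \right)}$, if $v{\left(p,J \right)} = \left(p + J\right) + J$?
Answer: $-508$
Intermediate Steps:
$v{\left(p,J \right)} = p + 2 J$ ($v{\left(p,J \right)} = \left(J + p\right) + J = p + 2 J$)
$- v{\left(120,194 \right)} = - (120 + 2 \cdot 194) = - (120 + 388) = \left(-1\right) 508 = -508$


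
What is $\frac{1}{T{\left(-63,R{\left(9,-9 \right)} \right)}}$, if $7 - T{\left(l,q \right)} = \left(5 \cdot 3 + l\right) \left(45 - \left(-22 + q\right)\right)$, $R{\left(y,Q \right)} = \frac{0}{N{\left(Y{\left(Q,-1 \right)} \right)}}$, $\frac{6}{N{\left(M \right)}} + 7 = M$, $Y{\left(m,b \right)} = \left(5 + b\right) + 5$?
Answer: $\frac{1}{3223} \approx 0.00031027$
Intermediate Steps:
$Y{\left(m,b \right)} = 10 + b$
$N{\left(M \right)} = \frac{6}{-7 + M}$
$R{\left(y,Q \right)} = 0$ ($R{\left(y,Q \right)} = \frac{0}{6 \frac{1}{-7 + \left(10 - 1\right)}} = \frac{0}{6 \frac{1}{-7 + 9}} = \frac{0}{6 \cdot \frac{1}{2}} = \frac{0}{3} = 0 \cdot \frac{1}{3} = 0$)
$T{\left(l,q \right)} = 7 - \left(15 + l\right) \left(67 - q\right)$ ($T{\left(l,q \right)} = 7 - \left(5 \cdot 3 + l\right) \left(45 - \left(-22 + q\right)\right) = 7 - \left(15 + l\right) \left(67 - q\right)$)
$\frac{1}{T{\left(-63,R{\left(9,-9 \right)} \right)}} = \frac{1}{-998 - -4221 + 15 \cdot 0 - 0} = \frac{1}{-998 + 4221 + 0 + 0} = \frac{1}{3223}$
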